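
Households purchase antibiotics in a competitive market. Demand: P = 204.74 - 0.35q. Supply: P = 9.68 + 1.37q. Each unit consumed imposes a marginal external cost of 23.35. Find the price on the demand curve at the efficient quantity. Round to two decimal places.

P = 169.80

Social marginal benefit = demand − MEC = 181.39 - 0.35q.
Set SMB = MC: 181.39 - 0.35q = 9.68 + 1.37q → q* = 99.8314.
Consumer price on the demand curve at q*: 204.74 − 0.35×99.8314 = 169.7990.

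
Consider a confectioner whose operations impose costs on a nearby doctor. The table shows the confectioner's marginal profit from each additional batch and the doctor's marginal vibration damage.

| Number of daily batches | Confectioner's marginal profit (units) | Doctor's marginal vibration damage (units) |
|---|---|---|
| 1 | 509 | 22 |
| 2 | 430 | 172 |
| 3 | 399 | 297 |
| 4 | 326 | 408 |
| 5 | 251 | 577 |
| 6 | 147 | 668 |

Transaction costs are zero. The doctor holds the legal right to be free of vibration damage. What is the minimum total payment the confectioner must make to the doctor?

Efficient level: marginal profit ≥ marginal vibration damage through level 3, so k* = 3.
With the doctor holding the right, the confectioner must at least compensate total damage at k*: 22 + 172 + 297 = 491.

491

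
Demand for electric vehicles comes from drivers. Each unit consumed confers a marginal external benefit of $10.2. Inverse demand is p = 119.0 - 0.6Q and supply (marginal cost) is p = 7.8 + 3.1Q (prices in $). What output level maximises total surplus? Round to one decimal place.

Social marginal benefit = demand + MEB = 129.2 - 0.6Q.
Set SMB = MC: 129.2 - 0.6Q = 7.8 + 3.1Q → Q* = 32.8108.

Q* = 32.8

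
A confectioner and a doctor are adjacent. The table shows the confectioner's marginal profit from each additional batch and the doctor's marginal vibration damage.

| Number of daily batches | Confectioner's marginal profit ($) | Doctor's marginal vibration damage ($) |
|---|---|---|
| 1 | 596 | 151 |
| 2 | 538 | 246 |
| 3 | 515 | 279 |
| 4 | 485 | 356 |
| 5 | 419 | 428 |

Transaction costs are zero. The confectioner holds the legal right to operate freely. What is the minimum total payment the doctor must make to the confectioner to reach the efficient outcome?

Left alone the confectioner would choose level 5 (marginal profit stays positive).
Efficient level: k* = 4 (marginal profit ≥ marginal vibration damage through 4).
The doctor must at least cover the confectioner's forgone profit from cutting 5→4: 419 = 419.

$419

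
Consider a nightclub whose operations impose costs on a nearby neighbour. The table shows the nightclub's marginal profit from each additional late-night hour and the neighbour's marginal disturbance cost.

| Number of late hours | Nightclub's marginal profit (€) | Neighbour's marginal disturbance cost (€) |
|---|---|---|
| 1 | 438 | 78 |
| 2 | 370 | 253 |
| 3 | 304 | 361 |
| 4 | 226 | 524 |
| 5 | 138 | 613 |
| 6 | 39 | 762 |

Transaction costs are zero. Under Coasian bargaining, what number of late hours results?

2

Bargaining reaches the level where marginal profit last exceeds marginal disturbance cost.
That holds through level 2 (370 ≥ 253) but not at 3 (304 < 361).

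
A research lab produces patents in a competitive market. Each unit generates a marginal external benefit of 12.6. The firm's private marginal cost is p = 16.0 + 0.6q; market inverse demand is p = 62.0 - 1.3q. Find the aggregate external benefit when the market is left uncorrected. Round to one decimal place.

Market equilibrium (private): 16.0 + 0.6q = 62.0 - 1.3q → q_m = 24.2105.
Total external benefit = MEB × q_m = 12.6 × 24.2105 = 305.0523.

305.1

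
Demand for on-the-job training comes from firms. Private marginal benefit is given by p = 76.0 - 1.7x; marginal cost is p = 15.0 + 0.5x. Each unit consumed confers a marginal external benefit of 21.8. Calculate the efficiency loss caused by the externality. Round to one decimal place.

Market equilibrium (private): 15.0 + 0.5x = 76.0 - 1.7x → x_m = 27.7273.
Social marginal benefit = demand + MEB = 97.8 - 1.7x.
Set SMB = MC: 97.8 - 1.7x = 15.0 + 0.5x → x* = 37.6364.
The loss is the area between SMB and MC from x* to x_m; with linear curves that's a triangle of height MEB(x_m).
DWL = ½ × 9.9091 × 21.8000 = 108.0092.

DWL = 108.0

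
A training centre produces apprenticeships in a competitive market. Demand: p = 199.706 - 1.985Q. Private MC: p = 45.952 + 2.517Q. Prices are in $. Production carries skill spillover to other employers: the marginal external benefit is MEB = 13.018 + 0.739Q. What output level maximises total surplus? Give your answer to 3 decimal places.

Q* = 44.319

Social marginal cost = private MC − MEB = 32.934 + 1.778Q.
Set SMC = demand: 32.934 + 1.778Q = 199.706 - 1.985Q → Q* = 44.3189.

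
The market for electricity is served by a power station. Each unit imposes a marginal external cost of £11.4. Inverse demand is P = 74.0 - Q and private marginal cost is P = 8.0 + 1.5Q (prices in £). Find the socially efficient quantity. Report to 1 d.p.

Q* = 21.8

Social marginal cost = private MC + MEC = 19.4 + 1.5Q.
Set SMC = demand: 19.4 + 1.5Q = 74.0 - Q → Q* = 21.8400.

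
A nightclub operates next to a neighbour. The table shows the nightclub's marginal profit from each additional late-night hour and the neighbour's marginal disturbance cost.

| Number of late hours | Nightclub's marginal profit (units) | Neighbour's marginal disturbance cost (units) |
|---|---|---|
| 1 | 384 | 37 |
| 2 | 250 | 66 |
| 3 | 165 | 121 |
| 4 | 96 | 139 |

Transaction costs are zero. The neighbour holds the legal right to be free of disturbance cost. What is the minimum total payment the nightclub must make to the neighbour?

Efficient level: marginal profit ≥ marginal disturbance cost through level 3, so k* = 3.
With the neighbour holding the right, the nightclub must at least compensate total damage at k*: 37 + 66 + 121 = 224.

224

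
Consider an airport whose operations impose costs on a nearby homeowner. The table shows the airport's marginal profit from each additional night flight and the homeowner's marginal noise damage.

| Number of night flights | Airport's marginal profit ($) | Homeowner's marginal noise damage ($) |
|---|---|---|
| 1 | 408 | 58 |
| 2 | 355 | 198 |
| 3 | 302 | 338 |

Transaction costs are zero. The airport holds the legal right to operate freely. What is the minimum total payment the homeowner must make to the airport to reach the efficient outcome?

Left alone the airport would choose level 3 (marginal profit stays positive).
Efficient level: k* = 2 (marginal profit ≥ marginal noise damage through 2).
The homeowner must at least cover the airport's forgone profit from cutting 3→2: 302 = 302.

$302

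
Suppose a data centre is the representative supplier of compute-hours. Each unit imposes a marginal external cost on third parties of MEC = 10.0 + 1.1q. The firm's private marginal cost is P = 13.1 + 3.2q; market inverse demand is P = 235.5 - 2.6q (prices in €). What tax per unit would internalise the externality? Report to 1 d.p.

tax = €43.9 per unit

Social marginal cost = private MC + MEC = 23.1 + 4.3q.
Set SMC = demand: 23.1 + 4.3q = 235.5 - 2.6q → q* = 30.7826.
The Pigouvian tax equals MEC at q*: 10.0 + 1.1×30.7826 = 43.8609.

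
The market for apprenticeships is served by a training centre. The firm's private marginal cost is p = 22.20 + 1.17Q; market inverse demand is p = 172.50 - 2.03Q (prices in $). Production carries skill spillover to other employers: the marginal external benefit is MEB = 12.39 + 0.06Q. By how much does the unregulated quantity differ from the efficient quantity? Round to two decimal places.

Market equilibrium (private): 22.20 + 1.17Q = 172.50 - 2.03Q → Q_m = 46.9688.
Social marginal cost = private MC − MEB = 9.81 + 1.11Q.
Set SMC = demand: 9.81 + 1.11Q = 172.50 - 2.03Q → Q* = 51.8121.
Gap = |46.9688 − 51.8121| = 4.8433.

4.84 units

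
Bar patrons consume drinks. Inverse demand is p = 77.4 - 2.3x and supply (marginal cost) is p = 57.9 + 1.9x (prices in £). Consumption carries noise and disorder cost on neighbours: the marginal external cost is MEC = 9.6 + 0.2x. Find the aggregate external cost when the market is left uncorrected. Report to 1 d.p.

£46.7

Market equilibrium (private): 57.9 + 1.9x = 77.4 - 2.3x → x_m = 4.6429.
Total external cost = ∫₀^{x_m} (9.6 + 0.2x) dx = 9.6×4.6429 + ½×0.2×4.6429² = 46.7275.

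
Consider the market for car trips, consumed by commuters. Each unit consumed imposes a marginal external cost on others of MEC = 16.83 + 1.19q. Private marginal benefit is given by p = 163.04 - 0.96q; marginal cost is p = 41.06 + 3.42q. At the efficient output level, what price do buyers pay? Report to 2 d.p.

Social marginal benefit = demand − MEC = 146.21 - 2.15q.
Set SMB = MC: 146.21 - 2.15q = 41.06 + 3.42q → q* = 18.8779.
Consumer price on the demand curve at q*: 163.04 − 0.96×18.8779 = 144.9172.

P = 144.92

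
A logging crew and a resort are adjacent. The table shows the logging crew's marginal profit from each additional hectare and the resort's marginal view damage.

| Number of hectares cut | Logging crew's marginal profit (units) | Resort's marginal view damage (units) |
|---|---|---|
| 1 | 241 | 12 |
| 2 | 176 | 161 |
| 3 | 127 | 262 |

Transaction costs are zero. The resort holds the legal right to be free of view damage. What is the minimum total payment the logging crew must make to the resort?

Efficient level: marginal profit ≥ marginal view damage through level 2, so k* = 2.
With the resort holding the right, the logging crew must at least compensate total damage at k*: 12 + 161 = 173.

173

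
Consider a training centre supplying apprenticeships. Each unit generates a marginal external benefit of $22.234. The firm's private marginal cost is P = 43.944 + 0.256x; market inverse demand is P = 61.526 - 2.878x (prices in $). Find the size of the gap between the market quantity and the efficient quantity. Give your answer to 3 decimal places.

7.094 units

Market equilibrium (private): 43.944 + 0.256x = 61.526 - 2.878x → x_m = 5.6101.
Social marginal cost = private MC − MEB = 21.710 + 0.256x.
Set SMC = demand: 21.710 + 0.256x = 61.526 - 2.878x → x* = 12.7045.
Gap = |5.6101 − 12.7045| = 7.0944.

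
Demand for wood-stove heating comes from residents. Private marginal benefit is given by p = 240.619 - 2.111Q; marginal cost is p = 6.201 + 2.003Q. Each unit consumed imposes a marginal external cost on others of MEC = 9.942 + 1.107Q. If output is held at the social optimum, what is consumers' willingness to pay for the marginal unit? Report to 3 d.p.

Social marginal benefit = demand − MEC = 230.677 - 3.218Q.
Set SMB = MC: 230.677 - 3.218Q = 6.201 + 2.003Q → Q* = 42.9948.
Consumer price on the demand curve at Q*: 240.619 − 2.111×42.9948 = 149.8570.

P = 149.857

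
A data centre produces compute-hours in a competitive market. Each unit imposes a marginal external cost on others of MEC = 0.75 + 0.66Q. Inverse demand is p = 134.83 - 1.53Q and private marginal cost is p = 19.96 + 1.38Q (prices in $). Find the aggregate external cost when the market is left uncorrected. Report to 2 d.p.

Market equilibrium (private): 19.96 + 1.38Q = 134.83 - 1.53Q → Q_m = 39.4742.
Total external cost = ∫₀^{Q_m} (0.75 + 0.66Q) dQ = 0.75×39.4742 + ½×0.66×39.4742² = 543.8158.

$543.82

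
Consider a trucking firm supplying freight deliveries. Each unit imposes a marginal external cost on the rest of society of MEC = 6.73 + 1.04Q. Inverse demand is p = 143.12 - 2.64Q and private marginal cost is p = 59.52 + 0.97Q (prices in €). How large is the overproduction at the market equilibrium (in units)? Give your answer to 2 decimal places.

Market equilibrium (private): 59.52 + 0.97Q = 143.12 - 2.64Q → Q_m = 23.1579.
Social marginal cost = private MC + MEC = 66.25 + 2.01Q.
Set SMC = demand: 66.25 + 2.01Q = 143.12 - 2.64Q → Q* = 16.5312.
Gap = |23.1579 − 16.5312| = 6.6267.

6.63 units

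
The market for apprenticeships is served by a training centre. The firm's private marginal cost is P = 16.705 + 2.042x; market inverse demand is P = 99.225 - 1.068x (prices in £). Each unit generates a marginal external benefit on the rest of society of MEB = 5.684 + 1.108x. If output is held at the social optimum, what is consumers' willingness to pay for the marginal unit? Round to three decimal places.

P = £52.171

Social marginal cost = private MC − MEB = 11.021 + 0.934x.
Set SMC = demand: 11.021 + 0.934x = 99.225 - 1.068x → x* = 44.0579.
Consumer price on the demand curve at x*: 99.225 − 1.068×44.0579 = 52.1712.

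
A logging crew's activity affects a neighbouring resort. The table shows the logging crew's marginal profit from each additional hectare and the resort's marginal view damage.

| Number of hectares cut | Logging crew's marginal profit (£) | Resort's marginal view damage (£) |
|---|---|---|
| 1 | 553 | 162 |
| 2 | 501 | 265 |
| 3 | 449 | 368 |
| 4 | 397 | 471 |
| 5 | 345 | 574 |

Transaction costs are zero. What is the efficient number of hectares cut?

3

Bargaining reaches the level where marginal profit last exceeds marginal view damage.
That holds through level 3 (449 ≥ 368) but not at 4 (397 < 471).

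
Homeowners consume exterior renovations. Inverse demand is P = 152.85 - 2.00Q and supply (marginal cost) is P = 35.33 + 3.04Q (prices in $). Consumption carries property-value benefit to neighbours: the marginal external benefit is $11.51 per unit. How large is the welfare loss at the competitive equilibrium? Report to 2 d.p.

Market equilibrium (private): 35.33 + 3.04Q = 152.85 - 2.00Q → Q_m = 23.3175.
Social marginal benefit = demand + MEB = 164.36 - 2.00Q.
Set SMB = MC: 164.36 - 2.00Q = 35.33 + 3.04Q → Q* = 25.6012.
Between Q* and Q_m the wedge SMB − MC runs linearly from 0 to MEB(Q_m), so the loss is a triangle.
DWL = ½ × 2.2837 × 11.5100 = 13.1427.

DWL = $13.14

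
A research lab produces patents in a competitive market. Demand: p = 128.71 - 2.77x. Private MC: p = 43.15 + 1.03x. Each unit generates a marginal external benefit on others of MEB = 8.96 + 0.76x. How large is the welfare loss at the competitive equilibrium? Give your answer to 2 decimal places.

DWL = 111.80

Market equilibrium (private): 43.15 + 1.03x = 128.71 - 2.77x → x_m = 22.5158.
Social marginal cost = private MC − MEB = 34.19 + 0.27x.
Set SMC = demand: 34.19 + 0.27x = 128.71 - 2.77x → x* = 31.0921.
The welfare-loss triangle has base |x_m − x*| and height MEB(x_m) (the vertical gap between SMC and demand is zero at x* and MEB at x_m).
DWL = ½ × 8.5763 × 26.0720 = 111.8006.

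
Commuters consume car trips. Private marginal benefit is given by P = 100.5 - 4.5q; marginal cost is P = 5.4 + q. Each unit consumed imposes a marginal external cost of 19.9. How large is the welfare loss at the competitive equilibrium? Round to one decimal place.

DWL = 36.0

Market equilibrium (private): 5.4 + q = 100.5 - 4.5q → q_m = 17.2909.
Social marginal benefit = demand − MEC = 80.6 - 4.5q.
Set SMB = MC: 80.6 - 4.5q = 5.4 + q → q* = 13.6727.
Height of the DWL triangle at q_m is MC(q_m) − SMB(q_m) = MEC(q_m) = 19.9000.
DWL = ½ × 3.6182 × 19.9000 = 36.0011.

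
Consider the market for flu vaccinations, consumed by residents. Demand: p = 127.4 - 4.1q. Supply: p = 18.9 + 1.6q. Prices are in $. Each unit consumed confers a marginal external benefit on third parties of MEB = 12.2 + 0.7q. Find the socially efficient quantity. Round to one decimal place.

q* = 24.1

Social marginal benefit = demand + MEB = 139.6 - 3.4q.
Set SMB = MC: 139.6 - 3.4q = 18.9 + 1.6q → q* = 24.1400.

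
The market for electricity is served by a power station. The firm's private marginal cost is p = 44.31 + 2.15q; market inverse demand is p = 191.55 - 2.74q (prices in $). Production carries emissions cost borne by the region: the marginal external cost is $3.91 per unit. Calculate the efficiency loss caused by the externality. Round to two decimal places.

DWL = $1.56

Market equilibrium (private): 44.31 + 2.15q = 191.55 - 2.74q → q_m = 30.1104.
Social marginal cost = private MC + MEC = 48.22 + 2.15q.
Set SMC = demand: 48.22 + 2.15q = 191.55 - 2.74q → q* = 29.3108.
The loss is the area between SMC and demand from q* to q_m; with linear curves that's a triangle of height MEC(q_m).
DWL = ½ × 0.7996 × 3.9100 = 1.5632.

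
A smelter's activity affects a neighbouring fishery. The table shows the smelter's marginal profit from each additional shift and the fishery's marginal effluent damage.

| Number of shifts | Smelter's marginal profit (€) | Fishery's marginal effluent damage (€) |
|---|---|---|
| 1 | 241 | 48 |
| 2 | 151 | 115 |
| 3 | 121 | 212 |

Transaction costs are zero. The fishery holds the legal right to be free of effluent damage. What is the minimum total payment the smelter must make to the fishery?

€163

Efficient level: marginal profit ≥ marginal effluent damage through level 2, so k* = 2.
With the fishery holding the right, the smelter must at least compensate total damage at k*: 48 + 115 = 163.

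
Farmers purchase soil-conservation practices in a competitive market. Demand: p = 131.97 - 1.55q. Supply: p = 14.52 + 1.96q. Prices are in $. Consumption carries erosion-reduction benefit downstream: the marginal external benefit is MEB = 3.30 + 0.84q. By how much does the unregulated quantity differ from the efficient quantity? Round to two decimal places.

11.76 units

Market equilibrium (private): 14.52 + 1.96q = 131.97 - 1.55q → q_m = 33.4615.
Social marginal benefit = demand + MEB = 135.27 - 0.71q.
Set SMB = MC: 135.27 - 0.71q = 14.52 + 1.96q → q* = 45.2247.
Gap = |33.4615 − 45.2247| = 11.7632.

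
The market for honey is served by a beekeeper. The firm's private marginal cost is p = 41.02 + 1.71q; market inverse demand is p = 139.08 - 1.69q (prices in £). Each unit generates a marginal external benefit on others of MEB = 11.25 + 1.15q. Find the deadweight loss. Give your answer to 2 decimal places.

Market equilibrium (private): 41.02 + 1.71q = 139.08 - 1.69q → q_m = 28.8412.
Social marginal cost = private MC − MEB = 29.77 + 0.56q.
Set SMC = demand: 29.77 + 0.56q = 139.08 - 1.69q → q* = 48.5822.
Height of the DWL triangle at q_m is demand(q_m) − SMC(q_m) = MEB(q_m) = 44.4174.
DWL = ½ × 19.7410 × 44.4174 = 438.4219.

DWL = £438.42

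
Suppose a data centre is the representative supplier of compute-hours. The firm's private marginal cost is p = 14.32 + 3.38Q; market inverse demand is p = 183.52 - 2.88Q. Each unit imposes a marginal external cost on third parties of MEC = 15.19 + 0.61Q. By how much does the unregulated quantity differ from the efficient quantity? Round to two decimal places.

Market equilibrium (private): 14.32 + 3.38Q = 183.52 - 2.88Q → Q_m = 27.0288.
Social marginal cost = private MC + MEC = 29.51 + 3.99Q.
Set SMC = demand: 29.51 + 3.99Q = 183.52 - 2.88Q → Q* = 22.4178.
Gap = |27.0288 − 22.4178| = 4.6110.

4.61 units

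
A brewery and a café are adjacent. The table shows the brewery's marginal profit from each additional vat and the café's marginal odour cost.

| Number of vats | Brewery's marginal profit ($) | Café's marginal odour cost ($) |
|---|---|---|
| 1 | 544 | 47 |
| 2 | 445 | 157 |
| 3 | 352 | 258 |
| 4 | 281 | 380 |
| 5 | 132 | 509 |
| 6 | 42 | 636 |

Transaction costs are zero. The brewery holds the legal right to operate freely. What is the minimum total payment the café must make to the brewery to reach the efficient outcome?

$455

Left alone the brewery would choose level 6 (marginal profit stays positive).
Efficient level: k* = 3 (marginal profit ≥ marginal odour cost through 3).
The café must at least cover the brewery's forgone profit from cutting 6→3: 281 + 132 + 42 = 455.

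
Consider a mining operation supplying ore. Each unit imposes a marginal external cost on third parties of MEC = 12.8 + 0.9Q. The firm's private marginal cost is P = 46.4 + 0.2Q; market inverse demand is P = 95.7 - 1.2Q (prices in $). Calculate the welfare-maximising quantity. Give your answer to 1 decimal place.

Q* = 15.9

Social marginal cost = private MC + MEC = 59.2 + 1.1Q.
Set SMC = demand: 59.2 + 1.1Q = 95.7 - 1.2Q → Q* = 15.8696.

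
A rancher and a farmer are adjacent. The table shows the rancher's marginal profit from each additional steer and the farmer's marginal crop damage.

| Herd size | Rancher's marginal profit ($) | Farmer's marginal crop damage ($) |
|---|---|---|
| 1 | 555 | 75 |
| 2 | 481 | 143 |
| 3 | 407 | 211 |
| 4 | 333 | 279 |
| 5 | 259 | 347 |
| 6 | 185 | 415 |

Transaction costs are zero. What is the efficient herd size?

4

Bargaining reaches the level where marginal profit last exceeds marginal crop damage.
That holds through level 4 (333 ≥ 279) but not at 5 (259 < 347).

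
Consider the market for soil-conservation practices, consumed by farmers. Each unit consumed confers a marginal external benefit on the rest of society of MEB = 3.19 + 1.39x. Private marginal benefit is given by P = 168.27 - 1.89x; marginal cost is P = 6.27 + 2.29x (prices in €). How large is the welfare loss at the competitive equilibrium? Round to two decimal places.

Market equilibrium (private): 6.27 + 2.29x = 168.27 - 1.89x → x_m = 38.7560.
Social marginal benefit = demand + MEB = 171.46 - 0.50x.
Set SMB = MC: 171.46 - 0.50x = 6.27 + 2.29x → x* = 59.2079.
The welfare-loss triangle has base |x_m − x*| and height MEB(x_m) (the vertical gap between SMB and MC is zero at x* and MEB at x_m).
DWL = ½ × 20.4519 × 57.0608 = 583.5009.

DWL = €583.50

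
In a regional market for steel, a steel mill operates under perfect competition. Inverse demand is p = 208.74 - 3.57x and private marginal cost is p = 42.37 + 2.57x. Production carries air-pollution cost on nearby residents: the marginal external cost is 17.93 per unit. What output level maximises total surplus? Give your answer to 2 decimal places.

Social marginal cost = private MC + MEC = 60.30 + 2.57x.
Set SMC = demand: 60.30 + 2.57x = 208.74 - 3.57x → x* = 24.1759.

x* = 24.18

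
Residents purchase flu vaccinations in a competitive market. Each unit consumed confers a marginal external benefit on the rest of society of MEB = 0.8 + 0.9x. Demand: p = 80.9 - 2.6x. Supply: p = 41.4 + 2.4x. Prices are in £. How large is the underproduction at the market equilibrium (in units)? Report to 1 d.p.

1.9 units

Market equilibrium (private): 41.4 + 2.4x = 80.9 - 2.6x → x_m = 7.9000.
Social marginal benefit = demand + MEB = 81.7 - 1.7x.
Set SMB = MC: 81.7 - 1.7x = 41.4 + 2.4x → x* = 9.8293.
Gap = |7.9000 − 9.8293| = 1.9293.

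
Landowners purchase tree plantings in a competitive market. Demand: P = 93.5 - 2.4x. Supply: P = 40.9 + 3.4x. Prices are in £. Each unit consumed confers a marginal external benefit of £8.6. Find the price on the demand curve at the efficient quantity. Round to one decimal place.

Social marginal benefit = demand + MEB = 102.1 - 2.4x.
Set SMB = MC: 102.1 - 2.4x = 40.9 + 3.4x → x* = 10.5517.
Consumer price on the demand curve at x*: 93.5 − 2.4×10.5517 = 68.1759.

P = £68.2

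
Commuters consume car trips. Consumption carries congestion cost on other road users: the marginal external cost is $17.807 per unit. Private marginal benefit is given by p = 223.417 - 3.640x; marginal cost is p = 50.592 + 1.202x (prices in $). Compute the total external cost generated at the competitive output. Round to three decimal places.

Market equilibrium (private): 50.592 + 1.202x = 223.417 - 3.640x → x_m = 35.6929.
Total external cost = MEC × x_m = 17.807 × 35.6929 = 635.5835.

$635.583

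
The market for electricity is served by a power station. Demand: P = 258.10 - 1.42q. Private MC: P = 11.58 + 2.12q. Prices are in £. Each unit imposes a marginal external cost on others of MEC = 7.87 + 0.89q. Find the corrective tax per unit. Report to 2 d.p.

Social marginal cost = private MC + MEC = 19.45 + 3.01q.
Set SMC = demand: 19.45 + 3.01q = 258.10 - 1.42q → q* = 53.8713.
The Pigouvian tax equals MEC at q*: 7.87 + 0.89×53.8713 = 55.8155.

tax = £55.82 per unit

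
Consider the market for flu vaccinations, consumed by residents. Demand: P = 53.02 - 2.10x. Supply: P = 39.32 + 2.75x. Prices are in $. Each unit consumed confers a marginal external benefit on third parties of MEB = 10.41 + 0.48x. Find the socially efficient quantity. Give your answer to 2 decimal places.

x* = 5.52

Social marginal benefit = demand + MEB = 63.43 - 1.62x.
Set SMB = MC: 63.43 - 1.62x = 39.32 + 2.75x → x* = 5.5172.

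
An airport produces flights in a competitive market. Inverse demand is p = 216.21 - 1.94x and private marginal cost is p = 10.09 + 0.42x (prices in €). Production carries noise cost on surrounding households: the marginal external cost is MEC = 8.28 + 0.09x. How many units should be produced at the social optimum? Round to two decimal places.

Social marginal cost = private MC + MEC = 18.37 + 0.51x.
Set SMC = demand: 18.37 + 0.51x = 216.21 - 1.94x → x* = 80.7510.

x* = 80.75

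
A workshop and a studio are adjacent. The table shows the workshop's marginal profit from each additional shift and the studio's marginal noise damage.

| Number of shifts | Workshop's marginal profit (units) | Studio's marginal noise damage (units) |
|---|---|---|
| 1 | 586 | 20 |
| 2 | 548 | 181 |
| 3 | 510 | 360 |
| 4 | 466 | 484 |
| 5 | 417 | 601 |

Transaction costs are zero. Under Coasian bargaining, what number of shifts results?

3

Bargaining reaches the level where marginal profit last exceeds marginal noise damage.
That holds through level 3 (510 ≥ 360) but not at 4 (466 < 484).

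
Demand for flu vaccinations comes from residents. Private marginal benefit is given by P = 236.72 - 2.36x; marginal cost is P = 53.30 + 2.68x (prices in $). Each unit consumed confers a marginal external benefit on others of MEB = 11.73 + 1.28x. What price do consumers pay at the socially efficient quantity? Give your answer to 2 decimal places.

Social marginal benefit = demand + MEB = 248.45 - 1.08x.
Set SMB = MC: 248.45 - 1.08x = 53.30 + 2.68x → x* = 51.9016.
Consumer price on the demand curve at x*: 236.72 − 2.36×51.9016 = 114.2322.

P = $114.23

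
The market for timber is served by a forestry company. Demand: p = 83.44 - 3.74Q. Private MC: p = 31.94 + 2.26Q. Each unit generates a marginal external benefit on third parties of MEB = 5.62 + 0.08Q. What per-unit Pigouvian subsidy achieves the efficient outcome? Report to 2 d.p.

subsidy = 6.39 per unit

Social marginal cost = private MC − MEB = 26.32 + 2.18Q.
Set SMC = demand: 26.32 + 2.18Q = 83.44 - 3.74Q → Q* = 9.6486.
The Pigouvian subsidy equals MEB at Q*: 5.62 + 0.08×9.6486 = 6.3919.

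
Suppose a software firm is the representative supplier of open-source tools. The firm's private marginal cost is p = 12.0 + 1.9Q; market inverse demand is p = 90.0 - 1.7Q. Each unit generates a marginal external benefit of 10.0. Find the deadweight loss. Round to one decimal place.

Market equilibrium (private): 12.0 + 1.9Q = 90.0 - 1.7Q → Q_m = 21.6667.
Social marginal cost = private MC − MEB = 2.0 + 1.9Q.
Set SMC = demand: 2.0 + 1.9Q = 90.0 - 1.7Q → Q* = 24.4444.
Height of the DWL triangle at Q_m is demand(Q_m) − SMC(Q_m) = MEB(Q_m) = 10.0000.
DWL = ½ × 2.7777 × 10.0000 = 13.8885.

DWL = 13.9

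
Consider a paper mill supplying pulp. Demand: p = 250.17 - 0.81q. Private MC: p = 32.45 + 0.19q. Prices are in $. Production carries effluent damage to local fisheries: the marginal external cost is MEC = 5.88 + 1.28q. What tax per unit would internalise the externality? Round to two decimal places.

Social marginal cost = private MC + MEC = 38.33 + 1.47q.
Set SMC = demand: 38.33 + 1.47q = 250.17 - 0.81q → q* = 92.9123.
The Pigouvian tax equals MEC at q*: 5.88 + 1.28×92.9123 = 124.8077.

tax = $124.81 per unit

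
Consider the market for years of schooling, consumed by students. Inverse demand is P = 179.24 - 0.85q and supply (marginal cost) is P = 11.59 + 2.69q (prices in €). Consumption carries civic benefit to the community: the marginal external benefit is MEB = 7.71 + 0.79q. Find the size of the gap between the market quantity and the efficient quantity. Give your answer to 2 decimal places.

16.41 units

Market equilibrium (private): 11.59 + 2.69q = 179.24 - 0.85q → q_m = 47.3588.
Social marginal benefit = demand + MEB = 186.95 - 0.06q.
Set SMB = MC: 186.95 - 0.06q = 11.59 + 2.69q → q* = 63.7673.
Gap = |47.3588 − 63.7673| = 16.4085.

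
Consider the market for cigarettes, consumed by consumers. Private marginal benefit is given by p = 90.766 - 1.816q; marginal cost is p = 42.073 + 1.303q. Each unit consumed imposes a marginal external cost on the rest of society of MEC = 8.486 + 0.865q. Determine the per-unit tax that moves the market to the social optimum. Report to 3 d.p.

tax = 17.216 per unit

Social marginal benefit = demand − MEC = 82.280 - 2.681q.
Set SMB = MC: 82.280 - 2.681q = 42.073 + 1.303q → q* = 10.0921.
The Pigouvian tax equals MEC at q*: 8.486 + 0.865×10.0921 = 17.2157.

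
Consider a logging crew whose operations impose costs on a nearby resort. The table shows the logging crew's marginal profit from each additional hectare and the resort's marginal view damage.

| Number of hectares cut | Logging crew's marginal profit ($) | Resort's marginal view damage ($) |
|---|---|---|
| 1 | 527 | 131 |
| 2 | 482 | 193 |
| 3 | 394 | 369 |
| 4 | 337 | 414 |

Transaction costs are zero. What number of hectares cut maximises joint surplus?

3

Bargaining reaches the level where marginal profit last exceeds marginal view damage.
That holds through level 3 (394 ≥ 369) but not at 4 (337 < 414).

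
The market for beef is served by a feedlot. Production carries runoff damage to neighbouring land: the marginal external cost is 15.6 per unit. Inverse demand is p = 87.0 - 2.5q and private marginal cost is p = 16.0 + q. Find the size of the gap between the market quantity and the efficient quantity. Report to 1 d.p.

4.5 units

Market equilibrium (private): 16.0 + q = 87.0 - 2.5q → q_m = 20.2857.
Social marginal cost = private MC + MEC = 31.6 + q.
Set SMC = demand: 31.6 + q = 87.0 - 2.5q → q* = 15.8286.
Gap = |20.2857 − 15.8286| = 4.4571.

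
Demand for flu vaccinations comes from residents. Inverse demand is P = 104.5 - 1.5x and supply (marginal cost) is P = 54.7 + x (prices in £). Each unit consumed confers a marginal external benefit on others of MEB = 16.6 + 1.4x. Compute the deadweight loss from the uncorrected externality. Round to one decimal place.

DWL = £899.6

Market equilibrium (private): 54.7 + x = 104.5 - 1.5x → x_m = 19.9200.
Social marginal benefit = demand + MEB = 121.1 - 0.1x.
Set SMB = MC: 121.1 - 0.1x = 54.7 + x → x* = 60.3636.
The loss is the area between SMB and MC from x* to x_m; with linear curves that's a triangle of height MEB(x_m).
DWL = ½ × 40.4436 × 44.4880 = 899.6274.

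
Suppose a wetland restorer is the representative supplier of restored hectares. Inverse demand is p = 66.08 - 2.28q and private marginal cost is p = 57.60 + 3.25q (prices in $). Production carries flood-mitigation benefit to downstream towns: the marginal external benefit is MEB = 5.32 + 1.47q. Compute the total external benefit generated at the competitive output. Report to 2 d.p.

$9.89

Market equilibrium (private): 57.60 + 3.25q = 66.08 - 2.28q → q_m = 1.5335.
Total external benefit = ∫₀^{q_m} (5.32 + 1.47q) dq = 5.32×1.5335 + ½×1.47×1.5335² = 9.8867.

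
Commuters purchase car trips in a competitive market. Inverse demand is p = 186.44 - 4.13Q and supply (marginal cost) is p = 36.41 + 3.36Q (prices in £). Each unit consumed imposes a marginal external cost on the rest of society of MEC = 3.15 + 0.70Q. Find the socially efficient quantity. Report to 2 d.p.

Q* = 17.93

Social marginal benefit = demand − MEC = 183.29 - 4.83Q.
Set SMB = MC: 183.29 - 4.83Q = 36.41 + 3.36Q → Q* = 17.9341.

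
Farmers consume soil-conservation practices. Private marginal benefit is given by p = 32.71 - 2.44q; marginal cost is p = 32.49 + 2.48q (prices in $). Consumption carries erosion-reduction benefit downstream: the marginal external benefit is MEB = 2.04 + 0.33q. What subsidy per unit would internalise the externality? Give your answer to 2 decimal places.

Social marginal benefit = demand + MEB = 34.75 - 2.11q.
Set SMB = MC: 34.75 - 2.11q = 32.49 + 2.48q → q* = 0.4924.
The Pigouvian subsidy equals MEB at q*: 2.04 + 0.33×0.4924 = 2.2025.

subsidy = $2.20 per unit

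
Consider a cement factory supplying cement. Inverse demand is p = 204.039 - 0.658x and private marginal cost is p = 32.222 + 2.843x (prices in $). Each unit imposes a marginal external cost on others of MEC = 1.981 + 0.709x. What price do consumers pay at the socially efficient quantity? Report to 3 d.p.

Social marginal cost = private MC + MEC = 34.203 + 3.552x.
Set SMC = demand: 34.203 + 3.552x = 204.039 - 0.658x → x* = 40.3411.
Consumer price on the demand curve at x*: 204.039 − 0.658×40.3411 = 177.4946.

P = $177.495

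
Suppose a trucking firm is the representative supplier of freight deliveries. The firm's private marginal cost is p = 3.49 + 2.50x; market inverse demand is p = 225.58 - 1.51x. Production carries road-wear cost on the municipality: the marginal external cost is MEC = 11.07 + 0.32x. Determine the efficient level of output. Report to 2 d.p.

Social marginal cost = private MC + MEC = 14.56 + 2.82x.
Set SMC = demand: 14.56 + 2.82x = 225.58 - 1.51x → x* = 48.7344.

x* = 48.73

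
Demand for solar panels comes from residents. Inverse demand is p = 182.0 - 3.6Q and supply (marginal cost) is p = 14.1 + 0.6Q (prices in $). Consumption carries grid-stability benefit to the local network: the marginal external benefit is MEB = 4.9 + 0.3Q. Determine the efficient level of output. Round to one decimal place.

Q* = 44.3

Social marginal benefit = demand + MEB = 186.9 - 3.3Q.
Set SMB = MC: 186.9 - 3.3Q = 14.1 + 0.6Q → Q* = 44.3077.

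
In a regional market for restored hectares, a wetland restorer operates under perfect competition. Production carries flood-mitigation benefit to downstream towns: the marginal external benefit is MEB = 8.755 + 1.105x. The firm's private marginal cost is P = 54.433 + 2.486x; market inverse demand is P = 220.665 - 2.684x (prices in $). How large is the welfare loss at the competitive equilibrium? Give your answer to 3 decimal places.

Market equilibrium (private): 54.433 + 2.486x = 220.665 - 2.684x → x_m = 32.1532.
Social marginal cost = private MC − MEB = 45.678 + 1.381x.
Set SMC = demand: 45.678 + 1.381x = 220.665 - 2.684x → x* = 43.0472.
Between x* and x_m the wedge demand − SMC runs linearly from 0 to MEB(x_m), so the loss is a triangle.
DWL = ½ × 10.8940 × 44.2843 = 241.2166.

DWL = $241.217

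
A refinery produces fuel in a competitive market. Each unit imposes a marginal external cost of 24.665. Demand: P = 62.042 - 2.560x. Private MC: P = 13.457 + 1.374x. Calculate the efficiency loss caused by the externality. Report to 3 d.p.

Market equilibrium (private): 13.457 + 1.374x = 62.042 - 2.560x → x_m = 12.3500.
Social marginal cost = private MC + MEC = 38.122 + 1.374x.
Set SMC = demand: 38.122 + 1.374x = 62.042 - 2.560x → x* = 6.0803.
The welfare-loss triangle has base |x_m − x*| and height MEC(x_m) (the vertical gap between SMC and demand is zero at x* and MEC at x_m).
DWL = ½ × 6.2697 × 24.6650 = 77.3211.

DWL = 77.321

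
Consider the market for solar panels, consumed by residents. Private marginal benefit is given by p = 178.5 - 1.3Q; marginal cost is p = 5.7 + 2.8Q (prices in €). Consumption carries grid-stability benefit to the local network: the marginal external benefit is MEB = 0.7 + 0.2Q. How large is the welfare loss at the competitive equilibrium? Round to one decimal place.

Market equilibrium (private): 5.7 + 2.8Q = 178.5 - 1.3Q → Q_m = 42.1463.
Social marginal benefit = demand + MEB = 179.2 - 1.1Q.
Set SMB = MC: 179.2 - 1.1Q = 5.7 + 2.8Q → Q* = 44.4872.
Height of the DWL triangle at Q_m is SMB(Q_m) − MC(Q_m) = MEB(Q_m) = 9.1293.
DWL = ½ × 2.3409 × 9.1293 = 10.6854.

DWL = €10.7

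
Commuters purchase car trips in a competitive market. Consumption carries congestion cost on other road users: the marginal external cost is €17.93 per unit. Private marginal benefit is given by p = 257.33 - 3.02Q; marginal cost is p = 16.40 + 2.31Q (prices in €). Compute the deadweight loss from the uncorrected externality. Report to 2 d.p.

DWL = €30.16

Market equilibrium (private): 16.40 + 2.31Q = 257.33 - 3.02Q → Q_m = 45.2026.
Social marginal benefit = demand − MEC = 239.40 - 3.02Q.
Set SMB = MC: 239.40 - 3.02Q = 16.40 + 2.31Q → Q* = 41.8386.
The welfare-loss triangle has base |Q_m − Q*| and height MEC(Q_m) (the vertical gap between SMB and MC is zero at Q* and MEC at Q_m).
DWL = ½ × 3.3640 × 17.9300 = 30.1583.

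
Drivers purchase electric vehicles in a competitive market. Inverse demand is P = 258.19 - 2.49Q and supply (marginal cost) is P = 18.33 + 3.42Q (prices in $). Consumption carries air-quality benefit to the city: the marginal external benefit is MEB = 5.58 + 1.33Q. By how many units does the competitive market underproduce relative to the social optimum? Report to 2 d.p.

Market equilibrium (private): 18.33 + 3.42Q = 258.19 - 2.49Q → Q_m = 40.5854.
Social marginal benefit = demand + MEB = 263.77 - 1.16Q.
Set SMB = MC: 263.77 - 1.16Q = 18.33 + 3.42Q → Q* = 53.5895.
Gap = |40.5854 − 53.5895| = 13.0041.

13.00 units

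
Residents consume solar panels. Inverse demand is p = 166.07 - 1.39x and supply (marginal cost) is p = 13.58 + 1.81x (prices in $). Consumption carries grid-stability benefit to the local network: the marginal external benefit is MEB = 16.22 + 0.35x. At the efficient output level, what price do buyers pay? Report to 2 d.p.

P = $83.79

Social marginal benefit = demand + MEB = 182.29 - 1.04x.
Set SMB = MC: 182.29 - 1.04x = 13.58 + 1.81x → x* = 59.1965.
Consumer price on the demand curve at x*: 166.07 − 1.39×59.1965 = 83.7869.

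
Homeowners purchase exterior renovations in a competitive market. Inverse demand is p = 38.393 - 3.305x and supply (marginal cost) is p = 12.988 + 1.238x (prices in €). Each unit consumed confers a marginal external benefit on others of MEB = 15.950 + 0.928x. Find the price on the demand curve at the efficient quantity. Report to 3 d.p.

P = €0.584

Social marginal benefit = demand + MEB = 54.343 - 2.377x.
Set SMB = MC: 54.343 - 2.377x = 12.988 + 1.238x → x* = 11.4398.
Consumer price on the demand curve at x*: 38.393 − 3.305×11.4398 = 0.5845.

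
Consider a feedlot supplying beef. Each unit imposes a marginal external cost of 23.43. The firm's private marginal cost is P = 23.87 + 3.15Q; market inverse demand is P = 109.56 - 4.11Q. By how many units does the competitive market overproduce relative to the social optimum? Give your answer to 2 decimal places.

Market equilibrium (private): 23.87 + 3.15Q = 109.56 - 4.11Q → Q_m = 11.8030.
Social marginal cost = private MC + MEC = 47.30 + 3.15Q.
Set SMC = demand: 47.30 + 3.15Q = 109.56 - 4.11Q → Q* = 8.5758.
Gap = |11.8030 − 8.5758| = 3.2272.

3.23 units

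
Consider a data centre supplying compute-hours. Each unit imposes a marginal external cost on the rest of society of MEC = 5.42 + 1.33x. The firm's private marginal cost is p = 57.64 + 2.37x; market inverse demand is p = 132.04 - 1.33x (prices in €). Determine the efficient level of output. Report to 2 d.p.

x* = 13.71

Social marginal cost = private MC + MEC = 63.06 + 3.70x.
Set SMC = demand: 63.06 + 3.70x = 132.04 - 1.33x → x* = 13.7137.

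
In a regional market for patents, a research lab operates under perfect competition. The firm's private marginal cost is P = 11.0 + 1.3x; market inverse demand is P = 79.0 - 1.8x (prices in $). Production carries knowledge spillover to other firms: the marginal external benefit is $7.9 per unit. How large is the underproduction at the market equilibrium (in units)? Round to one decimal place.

2.5 units

Market equilibrium (private): 11.0 + 1.3x = 79.0 - 1.8x → x_m = 21.9355.
Social marginal cost = private MC − MEB = 3.1 + 1.3x.
Set SMC = demand: 3.1 + 1.3x = 79.0 - 1.8x → x* = 24.4839.
Gap = |21.9355 − 24.4839| = 2.5484.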